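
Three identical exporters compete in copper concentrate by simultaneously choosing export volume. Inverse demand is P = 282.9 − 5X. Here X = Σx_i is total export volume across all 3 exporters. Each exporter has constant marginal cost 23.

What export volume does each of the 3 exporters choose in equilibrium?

12.995

A representative exporter's profit is π_i = x_i(282.9 − 5X) − 23x_i, with X = x_i + Σ_{j≠i} x_j.
First-order condition: 259.9 − 10x_i − 5Σ_{j≠i} x_j = 0.
Imposing symmetry (x_j = x for all j) turns Σ_{j≠i} x_j into 2x, so 259.9 = 20x and x = 12.995.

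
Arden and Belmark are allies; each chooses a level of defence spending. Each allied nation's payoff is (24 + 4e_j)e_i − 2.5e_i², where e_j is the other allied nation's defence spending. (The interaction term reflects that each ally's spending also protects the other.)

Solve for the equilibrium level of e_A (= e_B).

Arden's payoff is (24 + 4e_B)e_A − 2.5e_A².
∂π/∂e_A = 24 + 4e_B − 5e_A = 0, so e_A = 4.8 + 0.8e_B.
Setting e_A = e_B in the reaction function: e_A = 4.8 + 0.8e_A, so e_A = 4.8 / 0.2 = 24.

24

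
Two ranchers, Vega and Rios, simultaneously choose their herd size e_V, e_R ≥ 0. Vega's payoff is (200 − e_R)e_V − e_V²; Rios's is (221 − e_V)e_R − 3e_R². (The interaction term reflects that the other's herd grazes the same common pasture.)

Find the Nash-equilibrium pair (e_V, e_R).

89, 22

Expanding Vega's payoff: 200e_V − e_Re_V − e_V².
∂π/∂e_V = 200 − e_R − 2e_V = 0, so e_V = 100 − 0.5e_R.
Likewise for Rios: e_R = 221/6 − (1/6)e_V.
Substituting the second reaction function into the first: e_V = 100 − 0.5(221/6 − (1/6)e_V), which gives (11/12)e_V = 979/12 ⇒ e_V = 89.
Then e_R = 221/6 − (1/6)·89 = 22.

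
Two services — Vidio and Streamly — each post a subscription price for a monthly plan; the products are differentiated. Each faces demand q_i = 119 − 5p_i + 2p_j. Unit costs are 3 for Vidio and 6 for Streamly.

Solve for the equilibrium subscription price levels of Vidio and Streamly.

Vidio's profit: π = (p_{Vidio} − 3)(119 − 5p_{Vidio} + 2p_{Streamly}).
∂π/∂p_{Vidio} = 134 − 10p_{Vidio} + 2p_{Streamly} = 0 ⇒ p_{Vidio} = 13.4 + 0.2p_{Streamly}.
Similarly p_{Streamly} = 14.9 + 0.2p_{Vidio}.
Solving the two reaction functions simultaneously: (1 − (0.2)(0.2))p_{Vidio} = 13.4 + 0.2·14.9, so 0.96p_{Vidio} = 16.38 and p_{Vidio} = 17.0625.
Then p_{Streamly} = 14.9 + 0.2·17.0625 = 18.3125.

17.0625, 18.3125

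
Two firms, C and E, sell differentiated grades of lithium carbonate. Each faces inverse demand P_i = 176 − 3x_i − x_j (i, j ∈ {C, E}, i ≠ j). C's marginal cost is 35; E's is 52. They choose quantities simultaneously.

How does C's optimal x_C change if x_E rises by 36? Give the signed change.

-6

Firm C's profit: π = x_C(176 − 3x_C − x_E) − 35x_C.
∂π/∂x_C = 141 − 6x_C − x_E = 0 ⇒ x_C = 23.5 − (1/6)x_E.
The reaction-function slope is −1/6, so a 36-unit rise in x_E moves x_C by −1/6 × 36 = −6. C's best response falls — the actions are strategic substitutes.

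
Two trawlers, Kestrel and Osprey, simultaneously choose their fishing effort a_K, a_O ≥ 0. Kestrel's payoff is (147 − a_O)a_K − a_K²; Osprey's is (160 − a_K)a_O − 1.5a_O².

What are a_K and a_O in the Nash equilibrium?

56.2, 34.6

Expanding Kestrel's payoff: 147a_K − a_Oa_K − a_K².
∂π/∂a_K = 147 − a_O − 2a_K = 0, so a_K = 73.5 − 0.5a_O.
Likewise for Osprey: a_O = 160/3 − (1/3)a_K.
Substituting the second reaction function into the first: a_K = 73.5 − 0.5(160/3 − (1/3)a_K), which gives (5/6)a_K = 281/6 ⇒ a_K = 56.2.
Then a_O = 160/3 − (1/3)·56.2 = 34.6.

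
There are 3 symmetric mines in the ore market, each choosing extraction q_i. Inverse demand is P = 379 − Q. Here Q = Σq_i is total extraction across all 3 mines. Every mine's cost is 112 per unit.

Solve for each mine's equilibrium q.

A representative mine's profit is π_i = q_i(379 − Q) − 112q_i, with Q = q_i + Σ_{j≠i} q_j.
First-order condition: 267 − 2q_i − Σ_{j≠i} q_j = 0.
Imposing symmetry (q_j = q for all j) turns Σ_{j≠i} q_j into 2q, so 267 = 4q and q = 66.75.

66.75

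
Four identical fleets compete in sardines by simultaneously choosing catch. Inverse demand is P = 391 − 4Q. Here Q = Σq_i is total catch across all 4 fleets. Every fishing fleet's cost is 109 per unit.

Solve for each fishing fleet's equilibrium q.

A representative fishing fleet's profit is π_i = q_i(391 − 4Q) − 109q_i, with Q = q_i + Σ_{j≠i} q_j.
First-order condition: 282 − 8q_i − 4Σ_{j≠i} q_j = 0.
Imposing symmetry (q_j = q for all j) turns Σ_{j≠i} q_j into 3q, so 282 = 20q and q = 14.1.

14.1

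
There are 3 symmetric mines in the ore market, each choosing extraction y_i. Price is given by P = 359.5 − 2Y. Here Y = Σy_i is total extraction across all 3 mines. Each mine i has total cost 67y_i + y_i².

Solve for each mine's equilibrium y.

29.25

A representative mine's profit is π_i = y_i(359.5 − 2Y) − 67y_i − y_i², with Y = y_i + Σ_{j≠i} y_j.
First-order condition: 292.5 − 6y_i − 2Σ_{j≠i} y_j = 0.
With identical mines, set every y_j = y: then 292.5 − 6y − 4y = 0, i.e. y = 292.5/10 = 29.25.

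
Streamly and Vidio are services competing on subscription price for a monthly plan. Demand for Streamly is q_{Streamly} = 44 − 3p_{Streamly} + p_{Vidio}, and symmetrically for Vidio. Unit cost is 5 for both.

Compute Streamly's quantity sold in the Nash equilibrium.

Streamly's profit: π = (p_{Streamly} − 5)(44 − 3p_{Streamly} + p_{Vidio}).
∂π/∂p_{Streamly} = 59 − 6p_{Streamly} + p_{Vidio} = 0 ⇒ p_{Streamly} = 59/6 + (1/6)p_{Vidio}.
The game is symmetric, so in equilibrium p_{Vidio} = p_{Streamly}: the reaction function gives (5/6)p_{Streamly} = 59/6, hence p_{Streamly} = 11.8.
q_{Streamly} = 44 − 3·11.8 + 11.8 = 20.4.

20.4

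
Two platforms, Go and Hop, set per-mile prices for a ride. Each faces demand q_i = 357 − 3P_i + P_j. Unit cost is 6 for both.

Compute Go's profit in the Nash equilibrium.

14283

Go's profit: π = (P_{Go} − 6)(357 − 3P_{Go} + P_{Hop}).
∂π/∂P_{Go} = 375 − 6P_{Go} + P_{Hop} = 0 ⇒ P_{Go} = 62.5 + (1/6)P_{Hop}.
The game is symmetric, so in equilibrium P_{Hop} = P_{Go}: the reaction function gives (5/6)P_{Go} = 62.5, hence P_{Go} = 75.
q_{Go} = 357 − 3·75 + 75 = 207.
Profit = (75 − 6)·207 = 14283.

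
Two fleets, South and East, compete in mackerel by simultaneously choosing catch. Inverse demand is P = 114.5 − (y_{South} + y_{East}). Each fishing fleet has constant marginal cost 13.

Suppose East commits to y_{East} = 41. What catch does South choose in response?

30.25

Fishing fleet South's profit: π = y_{South}(114.5 − (y_{South} + y_{East})) − 13y_{South}.
∂π/∂y_{South} = 101.5 − 2y_{South} − y_{East} = 0, so y_{South} = 50.75 − 0.5y_{East}.
At y_{East} = 41: y_{South} = 50.75 − 0.5·41 = 30.25.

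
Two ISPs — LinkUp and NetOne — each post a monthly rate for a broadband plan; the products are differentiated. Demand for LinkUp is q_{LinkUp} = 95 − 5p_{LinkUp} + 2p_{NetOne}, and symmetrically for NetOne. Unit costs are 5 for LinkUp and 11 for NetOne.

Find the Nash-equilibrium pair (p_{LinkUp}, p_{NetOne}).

15.625, 18.125

LinkUp's profit: π = (p_{LinkUp} − 5)(95 − 5p_{LinkUp} + 2p_{NetOne}).
∂π/∂p_{LinkUp} = 120 − 10p_{LinkUp} + 2p_{NetOne} = 0 ⇒ p_{LinkUp} = 12 + 0.2p_{NetOne}.
Similarly p_{NetOne} = 15 + 0.2p_{LinkUp}.
Substituting the second reaction function into the first: p_{LinkUp} = 12 + 0.2(15 + 0.2p_{LinkUp}), which gives 0.96p_{LinkUp} = 15 ⇒ p_{LinkUp} = 15.625.
Then p_{NetOne} = 15 + 0.2·15.625 = 18.125.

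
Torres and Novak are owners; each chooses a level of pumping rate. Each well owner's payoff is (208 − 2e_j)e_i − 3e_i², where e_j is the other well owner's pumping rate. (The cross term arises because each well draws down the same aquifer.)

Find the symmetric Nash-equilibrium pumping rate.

Torres's payoff is (208 − 2e_N)e_T − 3e_T².
∂π/∂e_T = 208 − 2e_N − 6e_T = 0, so e_T = 104/3 − (1/3)e_N.
By symmetry e_N = e_T; substituting into the reaction function, (4/3)e_T = 104/3 and e_T = 26.

26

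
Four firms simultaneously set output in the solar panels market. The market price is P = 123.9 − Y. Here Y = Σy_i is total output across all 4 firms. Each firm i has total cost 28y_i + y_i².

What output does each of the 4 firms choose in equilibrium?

13.7

A representative firm's profit is π_i = y_i(123.9 − Y) − 28y_i − y_i², with Y = y_i + Σ_{j≠i} y_j.
First-order condition: 95.9 − 4y_i − Σ_{j≠i} y_j = 0.
Imposing symmetry (y_j = y for all j) turns Σ_{j≠i} y_j into 3y, so 95.9 = 7y and y = 13.7.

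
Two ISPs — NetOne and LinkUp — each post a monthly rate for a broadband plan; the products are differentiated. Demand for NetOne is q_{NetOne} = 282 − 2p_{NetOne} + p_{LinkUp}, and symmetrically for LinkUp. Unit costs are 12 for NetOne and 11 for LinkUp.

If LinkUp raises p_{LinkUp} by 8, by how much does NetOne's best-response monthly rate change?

NetOne's profit: π = (p_{NetOne} − 12)(282 − 2p_{NetOne} + p_{LinkUp}).
∂π/∂p_{NetOne} = 306 − 4p_{NetOne} + p_{LinkUp} = 0 ⇒ p_{NetOne} = 76.5 + 0.25p_{LinkUp}.
The reaction-function slope is 0.25, so an 8-unit rise in p_{LinkUp} moves p_{NetOne} by 0.25 × 8 = 2. NetOne's best response rises — the actions are strategic complements.

2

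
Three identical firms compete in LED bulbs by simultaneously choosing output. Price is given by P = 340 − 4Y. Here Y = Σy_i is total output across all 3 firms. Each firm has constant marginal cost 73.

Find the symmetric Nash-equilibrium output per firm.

16.6875

A representative firm's profit is π_i = y_i(340 − 4Y) − 73y_i, with Y = y_i + Σ_{j≠i} y_j.
First-order condition: 267 − 8y_i − 4Σ_{j≠i} y_j = 0.
With identical firms, set every y_j = y: then 267 − 8y − 8y = 0, i.e. y = 267/16 = 16.6875.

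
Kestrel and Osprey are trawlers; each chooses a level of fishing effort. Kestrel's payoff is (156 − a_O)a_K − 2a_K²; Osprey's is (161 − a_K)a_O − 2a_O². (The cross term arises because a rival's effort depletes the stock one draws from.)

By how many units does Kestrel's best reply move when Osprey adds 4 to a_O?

-1

Expanding Kestrel's payoff: 156a_K − a_Oa_K − 2a_K².
∂π/∂a_K = 156 − a_O − 4a_K = 0, so a_K = 39 − 0.25a_O.
The reaction-function slope is −0.25, so a 4-unit rise in a_O moves a_K by −0.25 × 4 = −1. Kestrel's best response falls — the actions are strategic substitutes.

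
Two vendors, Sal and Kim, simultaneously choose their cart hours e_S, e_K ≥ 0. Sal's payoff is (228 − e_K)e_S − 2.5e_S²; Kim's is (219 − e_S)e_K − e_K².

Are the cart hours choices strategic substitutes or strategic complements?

strategic substitutes

Expanding Sal's payoff: 228e_S − e_Ke_S − 2.5e_S².
∂π/∂e_S = 228 − e_K − 5e_S = 0, so e_S = 45.6 − 0.2e_K.
The best-response slope de_S/de_K = −0.2 < 0: the reaction function is downward-sloping, so the choices are strategic substitutes.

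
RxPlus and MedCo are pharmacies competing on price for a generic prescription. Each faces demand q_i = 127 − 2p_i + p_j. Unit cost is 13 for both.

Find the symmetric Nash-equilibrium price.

51

RxPlus's profit: π = (p_{RxPlus} − 13)(127 − 2p_{RxPlus} + p_{MedCo}).
∂π/∂p_{RxPlus} = 153 − 4p_{RxPlus} + p_{MedCo} = 0 ⇒ p_{RxPlus} = 38.25 + 0.25p_{MedCo}.
The game is symmetric, so in equilibrium p_{MedCo} = p_{RxPlus}: the reaction function gives 0.75p_{RxPlus} = 38.25, hence p_{RxPlus} = 51.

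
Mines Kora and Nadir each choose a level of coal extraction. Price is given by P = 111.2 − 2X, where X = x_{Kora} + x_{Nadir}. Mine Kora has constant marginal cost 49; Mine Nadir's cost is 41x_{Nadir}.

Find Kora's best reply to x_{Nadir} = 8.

11.55

Mine Kora's profit: π = x_{Kora}(111.2 − 2(x_{Kora} + x_{Nadir})) − 49x_{Kora}.
∂π/∂x_{Kora} = 62.2 − 4x_{Kora} − 2x_{Nadir} = 0, so x_{Kora} = 15.55 − 0.5x_{Nadir}.
At x_{Nadir} = 8: x_{Kora} = 15.55 − 0.5·8 = 11.55.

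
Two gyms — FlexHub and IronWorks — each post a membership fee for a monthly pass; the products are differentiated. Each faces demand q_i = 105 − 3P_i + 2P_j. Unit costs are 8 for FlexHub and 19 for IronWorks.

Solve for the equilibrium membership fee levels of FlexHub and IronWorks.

34.3125, 38.4375

FlexHub's profit: π = (P_{FlexHub} − 8)(105 − 3P_{FlexHub} + 2P_{IronWorks}).
∂π/∂P_{FlexHub} = 129 − 6P_{FlexHub} + 2P_{IronWorks} = 0 ⇒ P_{FlexHub} = 21.5 + (1/3)P_{IronWorks}.
Similarly P_{IronWorks} = 27 + (1/3)P_{FlexHub}.
Solving the two reaction functions simultaneously: (1 − (1/3)(1/3))P_{FlexHub} = 21.5 + (1/3)·27, so (8/9)P_{FlexHub} = 30.5 and P_{FlexHub} = 34.3125.
Then P_{IronWorks} = 27 + (1/3)·34.3125 = 38.4375.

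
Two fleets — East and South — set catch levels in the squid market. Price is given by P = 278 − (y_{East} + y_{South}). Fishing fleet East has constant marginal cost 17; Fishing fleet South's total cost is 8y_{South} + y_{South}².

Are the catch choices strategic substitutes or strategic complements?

Fishing fleet East's profit: π = y_{East}(278 − (y_{East} + y_{South})) − 17y_{East}.
∂π/∂y_{East} = 261 − 2y_{East} − y_{South} = 0, so y_{East} = 130.5 − 0.5y_{South}.
The best-response slope dy_{East}/dy_{South} = −0.5 < 0: the reaction function is downward-sloping, so the choices are strategic substitutes.

strategic substitutes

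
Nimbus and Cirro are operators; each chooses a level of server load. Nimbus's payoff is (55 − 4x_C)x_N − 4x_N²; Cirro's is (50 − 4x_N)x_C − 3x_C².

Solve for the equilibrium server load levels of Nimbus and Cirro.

Expanding Nimbus's payoff: 55x_N − 4x_Cx_N − 4x_N².
∂π/∂x_N = 55 − 4x_C − 8x_N = 0, so x_N = 6.875 − 0.5x_C.
Likewise for Cirro: x_C = 25/3 − (2/3)x_N.
Plugging x_C into Nimbus's best response: x_N = 6.875 − 0.5(25/3 − (2/3)x_N) ⇒ (2/3)x_N = 65/24, so x_N = 4.0625.
Then x_C = 25/3 − (2/3)·4.0625 = 5.625.

4.0625, 5.625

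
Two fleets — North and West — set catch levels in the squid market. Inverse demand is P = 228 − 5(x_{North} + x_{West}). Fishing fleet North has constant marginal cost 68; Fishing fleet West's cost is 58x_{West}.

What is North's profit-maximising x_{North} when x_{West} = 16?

8

Fishing fleet North's profit: π = x_{North}(228 − 5(x_{North} + x_{West})) − 68x_{North}.
∂π/∂x_{North} = 160 − 10x_{North} − 5x_{West} = 0, so x_{North} = 16 − 0.5x_{West}.
At x_{West} = 16: x_{North} = 16 − 0.5·16 = 8.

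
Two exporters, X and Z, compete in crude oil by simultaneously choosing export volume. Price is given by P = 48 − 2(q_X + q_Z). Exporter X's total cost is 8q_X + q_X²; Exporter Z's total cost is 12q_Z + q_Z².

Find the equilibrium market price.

29

Exporter X's profit: π = q_X(48 − 2(q_X + q_Z)) − 8q_X − q_X².
∂π/∂q_X = 40 − 6q_X − 2q_Z = 0, so q_X = 20/3 − (1/3)q_Z.
By the same steps for Z: q_Z = 6 − (1/3)q_X.
Plugging q_Z into X's best response: q_X = 20/3 − (1/3)(6 − (1/3)q_X) ⇒ (8/9)q_X = 14/3, so q_X = 5.25.
Then q_Z = 6 − (1/3)·5.25 = 4.25.
Equilibrium price: P = 48 − 2·9.5 = 29.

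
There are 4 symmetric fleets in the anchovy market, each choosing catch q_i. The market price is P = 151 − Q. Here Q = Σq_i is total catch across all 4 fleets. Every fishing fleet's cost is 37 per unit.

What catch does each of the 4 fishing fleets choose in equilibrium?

A representative fishing fleet's profit is π_i = q_i(151 − Q) − 37q_i, with Q = q_i + Σ_{j≠i} q_j.
First-order condition: 114 − 2q_i − Σ_{j≠i} q_j = 0.
In a symmetric equilibrium every fishing fleet chooses the same q, so Σ_{j≠i} q_j = 3q. The condition becomes 114 − 5q = 0, giving q = 114/5 = 22.8.

22.8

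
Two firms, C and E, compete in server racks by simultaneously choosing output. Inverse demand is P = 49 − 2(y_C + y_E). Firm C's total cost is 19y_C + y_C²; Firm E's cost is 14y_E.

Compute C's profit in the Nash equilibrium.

18.75

Firm C's profit: π = y_C(49 − 2(y_C + y_E)) − 19y_C − y_C².
∂π/∂y_C = 30 − 6y_C − 2y_E = 0, so y_C = 5 − (1/3)y_E.
For E: ∂π/∂y_E = 35 − 4y_E − 2y_C = 0 ⇒ y_E = 8.75 − 0.5y_C.
Plugging y_E into C's best response: y_C = 5 − (1/3)(8.75 − 0.5y_C) ⇒ (5/6)y_C = 25/12, so y_C = 2.5.
Then y_E = 8.75 − 0.5·2.5 = 7.5.
Price P = 49 − 2·10 = 29.
C's profit: (29 − 19)·2.5 − (2.5)² = 18.75.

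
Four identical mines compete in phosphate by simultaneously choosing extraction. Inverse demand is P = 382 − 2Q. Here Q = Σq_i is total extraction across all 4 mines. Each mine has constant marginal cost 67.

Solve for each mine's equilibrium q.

A representative mine's profit is π_i = q_i(382 − 2Q) − 67q_i, with Q = q_i + Σ_{j≠i} q_j.
First-order condition: 315 − 4q_i − 2Σ_{j≠i} q_j = 0.
With identical mines, set every q_j = q: then 315 − 4q − 6q = 0, i.e. q = 315/10 = 31.5.

31.5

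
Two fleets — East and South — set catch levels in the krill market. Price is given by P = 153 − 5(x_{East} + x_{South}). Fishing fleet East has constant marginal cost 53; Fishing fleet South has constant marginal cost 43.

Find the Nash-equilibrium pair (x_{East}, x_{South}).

Fishing fleet East's profit: π = x_{East}(153 − 5(x_{East} + x_{South})) − 53x_{East}.
∂π/∂x_{East} = 100 − 10x_{East} − 5x_{South} = 0, so x_{East} = 10 − 0.5x_{South}.
By the same steps for South: x_{South} = 11 − 0.5x_{East}.
Plugging x_{South} into East's best response: x_{East} = 10 − 0.5(11 − 0.5x_{East}) ⇒ 0.75x_{East} = 4.5, so x_{East} = 6.
Then x_{South} = 11 − 0.5·6 = 8.

6, 8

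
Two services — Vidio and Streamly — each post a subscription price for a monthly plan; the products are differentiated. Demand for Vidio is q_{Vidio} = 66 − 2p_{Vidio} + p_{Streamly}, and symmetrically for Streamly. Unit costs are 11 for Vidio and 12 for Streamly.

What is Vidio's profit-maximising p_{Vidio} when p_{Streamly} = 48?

Vidio's profit: π = (p_{Vidio} − 11)(66 − 2p_{Vidio} + p_{Streamly}).
∂π/∂p_{Vidio} = 88 − 4p_{Vidio} + p_{Streamly} = 0 ⇒ p_{Vidio} = 22 + 0.25p_{Streamly}.
At p_{Streamly} = 48: p_{Vidio} = 22 + 0.25·48 = 34.

34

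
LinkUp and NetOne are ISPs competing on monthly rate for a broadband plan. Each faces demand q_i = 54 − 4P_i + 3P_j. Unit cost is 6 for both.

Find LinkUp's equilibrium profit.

LinkUp's profit: π = (P_{LinkUp} − 6)(54 − 4P_{LinkUp} + 3P_{NetOne}).
∂π/∂P_{LinkUp} = 78 − 8P_{LinkUp} + 3P_{NetOne} = 0 ⇒ P_{LinkUp} = 9.75 + 0.375P_{NetOne}.
The game is symmetric, so in equilibrium P_{NetOne} = P_{LinkUp}: the reaction function gives 0.625P_{LinkUp} = 9.75, hence P_{LinkUp} = 15.6.
q_{LinkUp} = 54 − 4·15.6 + 3·15.6 = 38.4.
Profit = (15.6 − 6)·38.4 = 368.64.

368.64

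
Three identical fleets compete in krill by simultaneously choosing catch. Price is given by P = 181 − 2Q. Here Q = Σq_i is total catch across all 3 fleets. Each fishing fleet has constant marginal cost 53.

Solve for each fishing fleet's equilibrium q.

A representative fishing fleet's profit is π_i = q_i(181 − 2Q) − 53q_i, with Q = q_i + Σ_{j≠i} q_j.
First-order condition: 128 − 4q_i − 2Σ_{j≠i} q_j = 0.
In a symmetric equilibrium every fishing fleet chooses the same q, so Σ_{j≠i} q_j = 2q. The condition becomes 128 − 8q = 0, giving q = 128/8 = 16.

16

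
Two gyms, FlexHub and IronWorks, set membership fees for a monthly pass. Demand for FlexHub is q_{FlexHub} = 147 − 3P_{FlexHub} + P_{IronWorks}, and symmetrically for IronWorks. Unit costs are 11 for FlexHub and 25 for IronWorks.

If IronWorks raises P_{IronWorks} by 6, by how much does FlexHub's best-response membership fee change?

FlexHub's profit: π = (P_{FlexHub} − 11)(147 − 3P_{FlexHub} + P_{IronWorks}).
∂π/∂P_{FlexHub} = 180 − 6P_{FlexHub} + P_{IronWorks} = 0 ⇒ P_{FlexHub} = 30 + (1/6)P_{IronWorks}.
The reaction-function slope is 1/6, so a 6-unit rise in P_{IronWorks} moves P_{FlexHub} by 1/6 × 6 = 1. FlexHub's best response rises — the actions are strategic complements.

1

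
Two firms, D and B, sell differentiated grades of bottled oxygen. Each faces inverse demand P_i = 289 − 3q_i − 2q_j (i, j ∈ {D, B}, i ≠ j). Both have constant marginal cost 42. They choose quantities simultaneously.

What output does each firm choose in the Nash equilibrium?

30.875

Firm D's profit: π = q_D(289 − 3q_D − 2q_B) − 42q_D.
∂π/∂q_D = 247 − 6q_D − 2q_B = 0 ⇒ q_D = 247/6 − (1/3)q_B.
By symmetry q_B = q_D; substituting into the reaction function, (4/3)q_D = 247/6 and q_D = 30.875.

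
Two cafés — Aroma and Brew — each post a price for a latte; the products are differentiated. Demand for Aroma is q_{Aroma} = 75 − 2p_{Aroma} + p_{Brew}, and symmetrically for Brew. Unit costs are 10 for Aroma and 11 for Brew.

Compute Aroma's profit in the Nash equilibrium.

950.48

Aroma's profit: π = (p_{Aroma} − 10)(75 − 2p_{Aroma} + p_{Brew}).
∂π/∂p_{Aroma} = 95 − 4p_{Aroma} + p_{Brew} = 0 ⇒ p_{Aroma} = 23.75 + 0.25p_{Brew}.
Similarly p_{Brew} = 24.25 + 0.25p_{Aroma}.
Substituting the second reaction function into the first: p_{Aroma} = 23.75 + 0.25(24.25 + 0.25p_{Aroma}), which gives 0.9375p_{Aroma} = 29.8125 ⇒ p_{Aroma} = 31.8.
Then p_{Brew} = 24.25 + 0.25·31.8 = 32.2.
q_{Aroma} = 75 − 2·31.8 + 32.2 = 43.6.
Profit = (31.8 − 10)·43.6 = 950.48.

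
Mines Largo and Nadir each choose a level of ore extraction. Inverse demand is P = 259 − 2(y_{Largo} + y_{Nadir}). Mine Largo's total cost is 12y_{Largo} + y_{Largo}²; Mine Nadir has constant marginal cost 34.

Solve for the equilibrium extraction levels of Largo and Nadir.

26.9, 42.8

Mine Largo's profit: π = y_{Largo}(259 − 2(y_{Largo} + y_{Nadir})) − 12y_{Largo} − y_{Largo}².
∂π/∂y_{Largo} = 247 − 6y_{Largo} − 2y_{Nadir} = 0, so y_{Largo} = 247/6 − (1/3)y_{Nadir}.
For Nadir: ∂π/∂y_{Nadir} = 225 − 4y_{Nadir} − 2y_{Largo} = 0 ⇒ y_{Nadir} = 56.25 − 0.5y_{Largo}.
Substituting the second reaction function into the first: y_{Largo} = 247/6 − (1/3)(56.25 − 0.5y_{Largo}), which gives (5/6)y_{Largo} = 269/12 ⇒ y_{Largo} = 26.9.
Then y_{Nadir} = 56.25 − 0.5·26.9 = 42.8.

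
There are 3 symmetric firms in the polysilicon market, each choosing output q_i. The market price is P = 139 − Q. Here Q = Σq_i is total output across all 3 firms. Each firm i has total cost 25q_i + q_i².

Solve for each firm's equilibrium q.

19

A representative firm's profit is π_i = q_i(139 − Q) − 25q_i − q_i², with Q = q_i + Σ_{j≠i} q_j.
First-order condition: 114 − 4q_i − Σ_{j≠i} q_j = 0.
Imposing symmetry (q_j = q for all j) turns Σ_{j≠i} q_j into 2q, so 114 = 6q and q = 19.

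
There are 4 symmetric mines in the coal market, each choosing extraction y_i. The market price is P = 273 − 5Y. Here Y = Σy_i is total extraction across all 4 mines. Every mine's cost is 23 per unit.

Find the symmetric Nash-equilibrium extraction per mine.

10

A representative mine's profit is π_i = y_i(273 − 5Y) − 23y_i, with Y = y_i + Σ_{j≠i} y_j.
First-order condition: 250 − 10y_i − 5Σ_{j≠i} y_j = 0.
Imposing symmetry (y_j = y for all j) turns Σ_{j≠i} y_j into 3y, so 250 = 25y and y = 10.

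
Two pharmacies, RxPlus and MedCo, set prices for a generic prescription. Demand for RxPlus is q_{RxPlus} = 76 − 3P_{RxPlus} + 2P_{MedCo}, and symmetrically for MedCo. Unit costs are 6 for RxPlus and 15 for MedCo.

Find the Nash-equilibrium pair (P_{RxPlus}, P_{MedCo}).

RxPlus's profit: π = (P_{RxPlus} − 6)(76 − 3P_{RxPlus} + 2P_{MedCo}).
∂π/∂P_{RxPlus} = 94 − 6P_{RxPlus} + 2P_{MedCo} = 0 ⇒ P_{RxPlus} = 47/3 + (1/3)P_{MedCo}.
Similarly P_{MedCo} = 121/6 + (1/3)P_{RxPlus}.
Plugging P_{MedCo} into RxPlus's best response: P_{RxPlus} = 47/3 + (1/3)(121/6 + (1/3)P_{RxPlus}) ⇒ (8/9)P_{RxPlus} = 403/18, so P_{RxPlus} = 25.1875.
Then P_{MedCo} = 121/6 + (1/3)·25.1875 = 28.5625.

25.1875, 28.5625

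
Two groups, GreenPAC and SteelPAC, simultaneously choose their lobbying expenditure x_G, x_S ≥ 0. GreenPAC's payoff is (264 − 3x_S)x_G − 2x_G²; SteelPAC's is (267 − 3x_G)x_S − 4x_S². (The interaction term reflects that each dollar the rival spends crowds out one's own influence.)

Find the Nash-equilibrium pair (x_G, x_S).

Expanding GreenPAC's payoff: 264x_G − 3x_Sx_G − 2x_G².
∂π/∂x_G = 264 − 3x_S − 4x_G = 0, so x_G = 66 − 0.75x_S.
Likewise for SteelPAC: x_S = 33.375 − 0.375x_G.
Solving the two reaction functions simultaneously: (1 − (−0.75)(−0.375))x_G = 66 − 0.75·33.375, so (23/32)x_G = 1311/32 and x_G = 57.
Then x_S = 33.375 − 0.375·57 = 12.

57, 12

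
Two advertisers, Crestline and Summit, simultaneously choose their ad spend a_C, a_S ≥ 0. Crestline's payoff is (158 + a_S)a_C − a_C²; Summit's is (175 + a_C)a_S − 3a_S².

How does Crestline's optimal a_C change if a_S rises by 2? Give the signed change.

Expanding Crestline's payoff: 158a_C + a_Sa_C − a_C².
∂π/∂a_C = 158 + a_S − 2a_C = 0, so a_C = 79 + 0.5a_S.
The reaction-function slope is 0.5, so a 2-unit rise in a_S moves a_C by 0.5 × 2 = 1. Crestline's best response rises — the actions are strategic complements.

1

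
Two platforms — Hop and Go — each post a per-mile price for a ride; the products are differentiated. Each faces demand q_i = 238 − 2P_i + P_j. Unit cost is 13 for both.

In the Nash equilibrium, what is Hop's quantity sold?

Hop's profit: π = (P_{Hop} − 13)(238 − 2P_{Hop} + P_{Go}).
∂π/∂P_{Hop} = 264 − 4P_{Hop} + P_{Go} = 0 ⇒ P_{Hop} = 66 + 0.25P_{Go}.
By symmetry P_{Go} = P_{Hop}; substituting into the reaction function, 0.75P_{Hop} = 66 and P_{Hop} = 88.
q_{Hop} = 238 − 2·88 + 88 = 150.

150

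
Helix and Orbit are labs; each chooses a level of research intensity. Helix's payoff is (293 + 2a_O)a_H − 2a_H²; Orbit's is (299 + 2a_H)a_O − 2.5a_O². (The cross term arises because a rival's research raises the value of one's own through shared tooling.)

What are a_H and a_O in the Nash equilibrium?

128.9375, 111.375

Expanding Helix's payoff: 293a_H + 2a_Oa_H − 2a_H².
∂π/∂a_H = 293 + 2a_O − 4a_H = 0, so a_H = 73.25 + 0.5a_O.
Likewise for Orbit: a_O = 59.8 + 0.4a_H.
Plugging a_O into Helix's best response: a_H = 73.25 + 0.5(59.8 + 0.4a_H) ⇒ 0.8a_H = 103.15, so a_H = 128.9375.
Then a_O = 59.8 + 0.4·128.9375 = 111.375.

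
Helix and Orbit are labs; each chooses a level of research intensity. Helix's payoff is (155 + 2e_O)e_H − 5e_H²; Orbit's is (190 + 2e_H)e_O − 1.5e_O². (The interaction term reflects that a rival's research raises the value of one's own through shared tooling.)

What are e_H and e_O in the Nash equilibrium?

32.5, 85

Expanding Helix's payoff: 155e_H + 2e_Oe_H − 5e_H².
∂π/∂e_H = 155 + 2e_O − 10e_H = 0, so e_H = 15.5 + 0.2e_O.
Likewise for Orbit: e_O = 190/3 + (2/3)e_H.
Substituting the second reaction function into the first: e_H = 15.5 + 0.2(190/3 + (2/3)e_H), which gives (13/15)e_H = 169/6 ⇒ e_H = 32.5.
Then e_O = 190/3 + (2/3)·32.5 = 85.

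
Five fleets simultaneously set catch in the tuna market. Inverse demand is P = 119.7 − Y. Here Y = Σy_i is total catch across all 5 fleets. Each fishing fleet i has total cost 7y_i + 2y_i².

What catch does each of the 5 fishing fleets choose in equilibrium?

A representative fishing fleet's profit is π_i = y_i(119.7 − Y) − 7y_i − 2y_i², with Y = y_i + Σ_{j≠i} y_j.
First-order condition: 112.7 − 6y_i − Σ_{j≠i} y_j = 0.
Imposing symmetry (y_j = y for all j) turns Σ_{j≠i} y_j into 4y, so 112.7 = 10y and y = 11.27.

11.27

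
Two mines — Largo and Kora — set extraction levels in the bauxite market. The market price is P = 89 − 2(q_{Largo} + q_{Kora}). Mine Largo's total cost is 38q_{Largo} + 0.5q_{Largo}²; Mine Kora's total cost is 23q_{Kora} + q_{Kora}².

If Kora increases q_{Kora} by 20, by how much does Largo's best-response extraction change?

-8

Mine Largo's profit: π = q_{Largo}(89 − 2(q_{Largo} + q_{Kora})) − 38q_{Largo} − 0.5q_{Largo}².
∂π/∂q_{Largo} = 51 − 5q_{Largo} − 2q_{Kora} = 0, so q_{Largo} = 10.2 − 0.4q_{Kora}.
The reaction-function slope is −0.4, so a 20-unit rise in q_{Kora} moves q_{Largo} by −0.4 × 20 = −8. Largo's best response falls — the actions are strategic substitutes.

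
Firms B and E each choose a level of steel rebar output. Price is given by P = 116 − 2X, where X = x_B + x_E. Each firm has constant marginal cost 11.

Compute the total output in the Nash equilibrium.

Firm B's profit: π = x_B(116 − 2(x_B + x_E)) − 11x_B.
∂π/∂x_B = 105 − 4x_B − 2x_E = 0, so x_B = 26.25 − 0.5x_E.
Setting x_B = x_E in the reaction function: x_B = 26.25 − 0.5x_B, so x_B = 26.25 / 1.5 = 17.5.
Total output: 17.5 + 17.5 = 35.

35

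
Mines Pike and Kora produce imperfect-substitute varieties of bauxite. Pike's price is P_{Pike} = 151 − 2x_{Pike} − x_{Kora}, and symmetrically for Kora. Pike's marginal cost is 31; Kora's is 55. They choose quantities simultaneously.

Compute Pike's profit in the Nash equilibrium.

1310.72

Mine Pike's profit: π = x_{Pike}(151 − 2x_{Pike} − x_{Kora}) − 31x_{Pike}.
∂π/∂x_{Pike} = 120 − 4x_{Pike} − x_{Kora} = 0 ⇒ x_{Pike} = 30 − 0.25x_{Kora}.
Similarly x_{Kora} = 24 − 0.25x_{Pike}.
Solving the two reaction functions simultaneously: (1 − (−0.25)(−0.25))x_{Pike} = 30 − 0.25·24, so 0.9375x_{Pike} = 24 and x_{Pike} = 25.6.
Then x_{Kora} = 24 − 0.25·25.6 = 17.6.
P_{Pike} = 151 − 2·25.6 − 17.6 = 82.2.
Profit = (82.2 − 31)·25.6 = 1310.72.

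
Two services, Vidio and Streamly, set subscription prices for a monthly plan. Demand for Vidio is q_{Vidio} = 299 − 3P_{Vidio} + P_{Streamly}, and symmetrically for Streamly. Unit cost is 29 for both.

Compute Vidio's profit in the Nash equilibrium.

Vidio's profit: π = (P_{Vidio} − 29)(299 − 3P_{Vidio} + P_{Streamly}).
∂π/∂P_{Vidio} = 386 − 6P_{Vidio} + P_{Streamly} = 0 ⇒ P_{Vidio} = 193/3 + (1/6)P_{Streamly}.
Setting P_{Vidio} = P_{Streamly} in the reaction function: P_{Vidio} = 193/3 + (1/6)P_{Vidio}, so P_{Vidio} = (193/3) / (5/6) = 77.2.
q_{Vidio} = 299 − 3·77.2 + 77.2 = 144.6.
Profit = (77.2 − 29)·144.6 = 6969.72.

6969.72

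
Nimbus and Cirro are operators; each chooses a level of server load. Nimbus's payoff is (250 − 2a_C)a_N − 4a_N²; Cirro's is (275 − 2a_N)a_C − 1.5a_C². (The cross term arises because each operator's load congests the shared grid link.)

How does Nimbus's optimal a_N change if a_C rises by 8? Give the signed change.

-2

Expanding Nimbus's payoff: 250a_N − 2a_Ca_N − 4a_N².
∂π/∂a_N = 250 − 2a_C − 8a_N = 0, so a_N = 31.25 − 0.25a_C.
The reaction-function slope is −0.25, so an 8-unit rise in a_C moves a_N by −0.25 × 8 = −2. Nimbus's best response falls — the actions are strategic substitutes.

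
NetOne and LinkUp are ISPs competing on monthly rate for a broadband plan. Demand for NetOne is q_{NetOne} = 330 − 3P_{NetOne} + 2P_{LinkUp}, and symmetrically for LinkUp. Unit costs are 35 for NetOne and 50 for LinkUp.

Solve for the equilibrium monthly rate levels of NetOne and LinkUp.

NetOne's profit: π = (P_{NetOne} − 35)(330 − 3P_{NetOne} + 2P_{LinkUp}).
∂π/∂P_{NetOne} = 435 − 6P_{NetOne} + 2P_{LinkUp} = 0 ⇒ P_{NetOne} = 72.5 + (1/3)P_{LinkUp}.
Similarly P_{LinkUp} = 80 + (1/3)P_{NetOne}.
Plugging P_{LinkUp} into NetOne's best response: P_{NetOne} = 72.5 + (1/3)(80 + (1/3)P_{NetOne}) ⇒ (8/9)P_{NetOne} = 595/6, so P_{NetOne} = 111.5625.
Then P_{LinkUp} = 80 + (1/3)·111.5625 = 117.1875.

111.5625, 117.1875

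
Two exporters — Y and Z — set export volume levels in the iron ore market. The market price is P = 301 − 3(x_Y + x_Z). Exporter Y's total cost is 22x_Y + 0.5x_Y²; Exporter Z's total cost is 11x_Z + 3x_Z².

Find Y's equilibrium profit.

Exporter Y's profit: π = x_Y(301 − 3(x_Y + x_Z)) − 22x_Y − 0.5x_Y².
∂π/∂x_Y = 279 − 7x_Y − 3x_Z = 0, so x_Y = 279/7 − (3/7)x_Z.
For Z: ∂π/∂x_Z = 290 − 12x_Z − 3x_Y = 0 ⇒ x_Z = 145/6 − 0.25x_Y.
Solving the two reaction functions simultaneously: (1 − (−3/7)(−0.25))x_Y = 279/7 − (3/7)·(145/6), so (25/28)x_Y = 29.5 and x_Y = 33.04.
Then x_Z = 145/6 − 0.25·33.04 = 1193/75.
Price P = 301 − 3·(3671/75) = 154.16.
Y's profit: (154.16 − 22)·33.04 − 0.5(33.04)² = 3820.7456.

3820.7456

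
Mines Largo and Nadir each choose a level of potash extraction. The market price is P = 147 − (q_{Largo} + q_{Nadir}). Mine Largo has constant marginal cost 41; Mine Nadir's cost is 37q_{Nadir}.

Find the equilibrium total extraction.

Mine Largo's profit: π = q_{Largo}(147 − (q_{Largo} + q_{Nadir})) − 41q_{Largo}.
∂π/∂q_{Largo} = 106 − 2q_{Largo} − q_{Nadir} = 0, so q_{Largo} = 53 − 0.5q_{Nadir}.
By the same steps for Nadir: q_{Nadir} = 55 − 0.5q_{Largo}.
Substituting the second reaction function into the first: q_{Largo} = 53 − 0.5(55 − 0.5q_{Largo}), which gives 0.75q_{Largo} = 25.5 ⇒ q_{Largo} = 34.
Then q_{Nadir} = 55 − 0.5·34 = 38.
Total extraction: 34 + 38 = 72.

72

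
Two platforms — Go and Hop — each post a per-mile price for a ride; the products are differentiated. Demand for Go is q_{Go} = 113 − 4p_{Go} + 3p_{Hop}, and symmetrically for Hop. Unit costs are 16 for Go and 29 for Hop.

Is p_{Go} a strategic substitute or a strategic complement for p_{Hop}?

Go's profit: π = (p_{Go} − 16)(113 − 4p_{Go} + 3p_{Hop}).
∂π/∂p_{Go} = 177 − 8p_{Go} + 3p_{Hop} = 0 ⇒ p_{Go} = 22.125 + 0.375p_{Hop}.
The best-response slope dp_{Go}/dp_{Hop} = 0.375 > 0: the reaction function is upward-sloping, so the choices are strategic complements.

strategic complements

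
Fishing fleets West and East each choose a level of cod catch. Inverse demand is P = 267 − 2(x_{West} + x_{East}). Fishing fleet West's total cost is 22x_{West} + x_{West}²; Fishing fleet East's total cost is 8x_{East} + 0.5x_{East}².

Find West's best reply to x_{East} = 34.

29.5

Fishing fleet West's profit: π = x_{West}(267 − 2(x_{West} + x_{East})) − 22x_{West} − x_{West}².
∂π/∂x_{West} = 245 − 6x_{West} − 2x_{East} = 0, so x_{West} = 245/6 − (1/3)x_{East}.
At x_{East} = 34: x_{West} = 245/6 − (1/3)·34 = 29.5.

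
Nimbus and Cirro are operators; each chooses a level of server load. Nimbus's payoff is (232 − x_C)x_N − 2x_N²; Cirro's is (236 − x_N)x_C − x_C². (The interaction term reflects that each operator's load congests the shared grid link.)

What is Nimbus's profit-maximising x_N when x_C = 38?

48.5

Expanding Nimbus's payoff: 232x_N − x_Cx_N − 2x_N².
∂π/∂x_N = 232 − x_C − 4x_N = 0, so x_N = 58 − 0.25x_C.
At x_C = 38: x_N = 58 − 0.25·38 = 48.5.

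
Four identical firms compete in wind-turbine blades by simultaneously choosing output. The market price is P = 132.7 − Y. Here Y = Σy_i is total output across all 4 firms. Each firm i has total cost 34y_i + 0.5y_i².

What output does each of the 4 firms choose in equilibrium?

A representative firm's profit is π_i = y_i(132.7 − Y) − 34y_i − 0.5y_i², with Y = y_i + Σ_{j≠i} y_j.
First-order condition: 98.7 − 3y_i − Σ_{j≠i} y_j = 0.
Imposing symmetry (y_j = y for all j) turns Σ_{j≠i} y_j into 3y, so 98.7 = 6y and y = 16.45.

16.45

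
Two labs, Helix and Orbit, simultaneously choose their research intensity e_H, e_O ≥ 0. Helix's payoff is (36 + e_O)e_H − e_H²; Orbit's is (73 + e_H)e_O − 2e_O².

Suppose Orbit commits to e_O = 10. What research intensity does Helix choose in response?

23

Expanding Helix's payoff: 36e_H + e_Oe_H − e_H².
∂π/∂e_H = 36 + e_O − 2e_H = 0, so e_H = 18 + 0.5e_O.
At e_O = 10: e_H = 18 + 0.5·10 = 23.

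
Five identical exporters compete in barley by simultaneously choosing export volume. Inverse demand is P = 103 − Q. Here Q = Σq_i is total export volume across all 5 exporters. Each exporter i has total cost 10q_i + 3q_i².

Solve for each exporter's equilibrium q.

A representative exporter's profit is π_i = q_i(103 − Q) − 10q_i − 3q_i², with Q = q_i + Σ_{j≠i} q_j.
First-order condition: 93 − 8q_i − Σ_{j≠i} q_j = 0.
Imposing symmetry (q_j = q for all j) turns Σ_{j≠i} q_j into 4q, so 93 = 12q and q = 7.75.

7.75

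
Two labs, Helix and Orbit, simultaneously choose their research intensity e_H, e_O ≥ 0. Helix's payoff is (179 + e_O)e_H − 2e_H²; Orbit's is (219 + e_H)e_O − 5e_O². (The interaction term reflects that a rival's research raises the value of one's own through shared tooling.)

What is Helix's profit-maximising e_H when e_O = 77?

64

Expanding Helix's payoff: 179e_H + e_Oe_H − 2e_H².
∂π/∂e_H = 179 + e_O − 4e_H = 0, so e_H = 44.75 + 0.25e_O.
At e_O = 77: e_H = 44.75 + 0.25·77 = 64.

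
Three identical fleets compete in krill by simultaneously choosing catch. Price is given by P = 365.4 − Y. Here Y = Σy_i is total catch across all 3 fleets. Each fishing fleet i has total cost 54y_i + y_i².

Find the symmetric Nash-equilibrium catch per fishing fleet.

51.9

A representative fishing fleet's profit is π_i = y_i(365.4 − Y) − 54y_i − y_i², with Y = y_i + Σ_{j≠i} y_j.
First-order condition: 311.4 − 4y_i − Σ_{j≠i} y_j = 0.
With identical fishing fleets, set every y_j = y: then 311.4 − 4y − 2y = 0, i.e. y = 311.4/6 = 51.9.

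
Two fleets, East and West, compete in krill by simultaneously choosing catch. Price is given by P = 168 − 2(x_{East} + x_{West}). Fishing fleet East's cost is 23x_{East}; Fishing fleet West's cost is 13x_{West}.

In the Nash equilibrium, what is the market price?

Fishing fleet East's profit: π = x_{East}(168 − 2(x_{East} + x_{West})) − 23x_{East}.
∂π/∂x_{East} = 145 − 4x_{East} − 2x_{West} = 0, so x_{East} = 36.25 − 0.5x_{West}.
By the same steps for West: x_{West} = 38.75 − 0.5x_{East}.
Substituting the second reaction function into the first: x_{East} = 36.25 − 0.5(38.75 − 0.5x_{East}), which gives 0.75x_{East} = 16.875 ⇒ x_{East} = 22.5.
Then x_{West} = 38.75 − 0.5·22.5 = 27.5.
Equilibrium price: P = 168 − 2·50 = 68.

68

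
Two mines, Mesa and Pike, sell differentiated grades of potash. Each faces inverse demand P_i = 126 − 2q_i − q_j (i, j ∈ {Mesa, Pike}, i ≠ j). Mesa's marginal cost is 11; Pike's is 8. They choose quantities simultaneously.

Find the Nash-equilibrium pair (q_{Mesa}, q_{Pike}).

22.8, 23.8

Mine Mesa's profit: π = q_{Mesa}(126 − 2q_{Mesa} − q_{Pike}) − 11q_{Mesa}.
∂π/∂q_{Mesa} = 115 − 4q_{Mesa} − q_{Pike} = 0 ⇒ q_{Mesa} = 28.75 − 0.25q_{Pike}.
Similarly q_{Pike} = 29.5 − 0.25q_{Mesa}.
Substituting the second reaction function into the first: q_{Mesa} = 28.75 − 0.25(29.5 − 0.25q_{Mesa}), which gives 0.9375q_{Mesa} = 21.375 ⇒ q_{Mesa} = 22.8.
Then q_{Pike} = 29.5 − 0.25·22.8 = 23.8.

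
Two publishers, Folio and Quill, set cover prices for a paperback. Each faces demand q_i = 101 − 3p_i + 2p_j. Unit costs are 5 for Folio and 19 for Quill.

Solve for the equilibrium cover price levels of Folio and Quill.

Folio's profit: π = (p_{Folio} − 5)(101 − 3p_{Folio} + 2p_{Quill}).
∂π/∂p_{Folio} = 116 − 6p_{Folio} + 2p_{Quill} = 0 ⇒ p_{Folio} = 58/3 + (1/3)p_{Quill}.
Similarly p_{Quill} = 79/3 + (1/3)p_{Folio}.
Substituting the second reaction function into the first: p_{Folio} = 58/3 + (1/3)(79/3 + (1/3)p_{Folio}), which gives (8/9)p_{Folio} = 253/9 ⇒ p_{Folio} = 31.625.
Then p_{Quill} = 79/3 + (1/3)·31.625 = 36.875.

31.625, 36.875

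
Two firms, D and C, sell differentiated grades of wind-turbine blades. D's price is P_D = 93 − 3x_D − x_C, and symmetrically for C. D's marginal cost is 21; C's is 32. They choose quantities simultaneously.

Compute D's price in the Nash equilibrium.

52.8

Firm D's profit: π = x_D(93 − 3x_D − x_C) − 21x_D.
∂π/∂x_D = 72 − 6x_D − x_C = 0 ⇒ x_D = 12 − (1/6)x_C.
Similarly x_C = 61/6 − (1/6)x_D.
Substituting the second reaction function into the first: x_D = 12 − (1/6)(61/6 − (1/6)x_D), which gives (35/36)x_D = 371/36 ⇒ x_D = 10.6.
Then x_C = 61/6 − (1/6)·10.6 = 8.4.
P_D = 93 − 3·10.6 − 8.4 = 52.8.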